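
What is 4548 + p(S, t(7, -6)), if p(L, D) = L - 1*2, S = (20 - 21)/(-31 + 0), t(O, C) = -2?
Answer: 140927/31 ≈ 4546.0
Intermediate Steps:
S = 1/31 (S = -1/(-31) = -1*(-1/31) = 1/31 ≈ 0.032258)
p(L, D) = -2 + L (p(L, D) = L - 2 = -2 + L)
4548 + p(S, t(7, -6)) = 4548 + (-2 + 1/31) = 4548 - 61/31 = 140927/31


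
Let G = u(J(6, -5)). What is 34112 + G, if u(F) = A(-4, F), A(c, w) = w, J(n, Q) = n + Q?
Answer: 34113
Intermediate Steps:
J(n, Q) = Q + n
u(F) = F
G = 1 (G = -5 + 6 = 1)
34112 + G = 34112 + 1 = 34113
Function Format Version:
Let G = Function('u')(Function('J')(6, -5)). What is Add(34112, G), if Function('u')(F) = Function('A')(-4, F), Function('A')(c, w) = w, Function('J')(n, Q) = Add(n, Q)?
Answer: 34113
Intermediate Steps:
Function('J')(n, Q) = Add(Q, n)
Function('u')(F) = F
G = 1 (G = Add(-5, 6) = 1)
Add(34112, G) = Add(34112, 1) = 34113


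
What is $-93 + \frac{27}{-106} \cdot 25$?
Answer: $- \frac{10533}{106} \approx -99.368$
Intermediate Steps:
$-93 + \frac{27}{-106} \cdot 25 = -93 + 27 \left(- \frac{1}{106}\right) 25 = -93 - \frac{675}{106} = - \frac{10533}{106}$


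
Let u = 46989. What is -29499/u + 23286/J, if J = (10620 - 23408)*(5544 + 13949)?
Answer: -53293486865/84878642802 ≈ -0.62788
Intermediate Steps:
J = -249276484 (J = -12788*19493 = -249276484)
-29499/u + 23286/J = -29499/46989 + 23286/(-249276484) = -29499*1/46989 + 23286*(-1/249276484) = -9833/15663 - 11643/124638242 = -53293486865/84878642802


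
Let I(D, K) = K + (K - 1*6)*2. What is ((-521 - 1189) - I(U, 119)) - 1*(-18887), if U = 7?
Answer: 16832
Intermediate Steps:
I(D, K) = -12 + 3*K (I(D, K) = K + (K - 6)*2 = K + (-6 + K)*2 = K + (-12 + 2*K) = -12 + 3*K)
((-521 - 1189) - I(U, 119)) - 1*(-18887) = ((-521 - 1189) - (-12 + 3*119)) - 1*(-18887) = (-1710 - (-12 + 357)) + 18887 = (-1710 - 1*345) + 18887 = (-1710 - 345) + 18887 = -2055 + 18887 = 16832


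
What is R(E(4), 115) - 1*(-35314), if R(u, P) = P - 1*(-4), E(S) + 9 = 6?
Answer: 35433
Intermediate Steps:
E(S) = -3 (E(S) = -9 + 6 = -3)
R(u, P) = 4 + P (R(u, P) = P + 4 = 4 + P)
R(E(4), 115) - 1*(-35314) = (4 + 115) - 1*(-35314) = 119 + 35314 = 35433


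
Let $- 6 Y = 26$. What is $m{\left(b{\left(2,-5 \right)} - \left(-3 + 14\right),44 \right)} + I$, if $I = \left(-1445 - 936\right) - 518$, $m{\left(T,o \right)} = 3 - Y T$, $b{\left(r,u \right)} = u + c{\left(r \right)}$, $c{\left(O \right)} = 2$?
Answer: $- \frac{8870}{3} \approx -2956.7$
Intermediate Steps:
$Y = - \frac{13}{3}$ ($Y = \left(- \frac{1}{6}\right) 26 = - \frac{13}{3} \approx -4.3333$)
$b{\left(r,u \right)} = 2 + u$ ($b{\left(r,u \right)} = u + 2 = 2 + u$)
$m{\left(T,o \right)} = 3 + \frac{13 T}{3}$ ($m{\left(T,o \right)} = 3 - - \frac{13 T}{3} = 3 + \frac{13 T}{3}$)
$I = -2899$ ($I = -2381 - 518 = -2899$)
$m{\left(b{\left(2,-5 \right)} - \left(-3 + 14\right),44 \right)} + I = \left(3 + \frac{13 \left(\left(2 - 5\right) - \left(-3 + 14\right)\right)}{3}\right) - 2899 = \left(3 + \frac{13 \left(-3 - 11\right)}{3}\right) - 2899 = \left(3 + \frac{13}{3} \left(-14\right)\right) - 2899 = \left(3 - \frac{182}{3}\right) - 2899 = - \frac{173}{3} - 2899 = - \frac{8870}{3}$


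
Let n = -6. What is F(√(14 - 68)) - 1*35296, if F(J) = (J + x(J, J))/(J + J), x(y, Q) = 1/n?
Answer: -70591/2 + I*√6/216 ≈ -35296.0 + 0.01134*I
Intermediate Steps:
x(y, Q) = -⅙ (x(y, Q) = 1/(-6) = -⅙)
F(J) = (-⅙ + J)/(2*J) (F(J) = (J - ⅙)/(J + J) = (-⅙ + J)/((2*J)) = (-⅙ + J)*(1/(2*J)) = (-⅙ + J)/(2*J))
F(√(14 - 68)) - 1*35296 = (-1 + 6*√(14 - 68))/(12*(√(14 - 68))) - 1*35296 = (-1 + 6*√(-54))/(12*(√(-54))) - 35296 = (-1 + 6*(3*I*√6))/(12*((3*I*√6))) - 35296 = (-I*√6/18)*(-1 + 18*I*√6)/12 - 35296 = -I*√6*(-1 + 18*I*√6)/216 - 35296 = -35296 - I*√6*(-1 + 18*I*√6)/216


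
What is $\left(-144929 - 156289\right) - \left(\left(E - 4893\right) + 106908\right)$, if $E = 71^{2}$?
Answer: $-408274$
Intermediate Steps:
$E = 5041$
$\left(-144929 - 156289\right) - \left(\left(E - 4893\right) + 106908\right) = \left(-144929 - 156289\right) - \left(\left(5041 - 4893\right) + 106908\right) = \left(-144929 - 156289\right) - \left(148 + 106908\right) = -301218 - 107056 = -408274$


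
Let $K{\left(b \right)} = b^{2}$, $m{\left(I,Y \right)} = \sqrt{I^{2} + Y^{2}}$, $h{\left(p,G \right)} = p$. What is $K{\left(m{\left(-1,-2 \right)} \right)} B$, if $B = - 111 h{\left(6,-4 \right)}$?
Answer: $-3330$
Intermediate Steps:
$B = -666$ ($B = \left(-111\right) 6 = -666$)
$K{\left(m{\left(-1,-2 \right)} \right)} B = \left(\sqrt{\left(-1\right)^{2} + \left(-2\right)^{2}}\right)^{2} \left(-666\right) = \left(\sqrt{1 + 4}\right)^{2} \left(-666\right) = \left(\sqrt{5}\right)^{2} \left(-666\right) = 5 \left(-666\right) = -3330$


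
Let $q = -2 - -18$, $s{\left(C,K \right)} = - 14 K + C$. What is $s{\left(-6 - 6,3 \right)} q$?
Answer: $-864$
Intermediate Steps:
$s{\left(C,K \right)} = C - 14 K$
$q = 16$ ($q = -2 + 18 = 16$)
$s{\left(-6 - 6,3 \right)} q = \left(\left(-6 - 6\right) - 42\right) 16 = \left(-12 - 42\right) 16 = \left(-54\right) 16 = -864$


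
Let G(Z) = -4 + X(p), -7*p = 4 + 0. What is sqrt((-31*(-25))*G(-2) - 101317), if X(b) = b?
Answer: I*sqrt(5138133)/7 ≈ 323.82*I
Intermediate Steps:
p = -4/7 (p = -(4 + 0)/7 = -1/7*4 = -4/7 ≈ -0.57143)
G(Z) = -32/7 (G(Z) = -4 - 4/7 = -32/7)
sqrt((-31*(-25))*G(-2) - 101317) = sqrt(-31*(-25)*(-32/7) - 101317) = sqrt(775*(-32/7) - 101317) = sqrt(-24800/7 - 101317) = sqrt(-734019/7) = I*sqrt(5138133)/7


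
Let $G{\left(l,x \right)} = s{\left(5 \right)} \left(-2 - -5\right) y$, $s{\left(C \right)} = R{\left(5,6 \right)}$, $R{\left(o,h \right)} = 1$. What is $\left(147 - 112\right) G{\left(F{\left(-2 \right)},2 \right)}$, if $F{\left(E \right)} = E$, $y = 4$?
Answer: $420$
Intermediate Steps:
$s{\left(C \right)} = 1$
$G{\left(l,x \right)} = 12$ ($G{\left(l,x \right)} = 1 \left(-2 - -5\right) 4 = 1 \left(-2 + 5\right) 4 = 1 \cdot 3 \cdot 4 = 3 \cdot 4 = 12$)
$\left(147 - 112\right) G{\left(F{\left(-2 \right)},2 \right)} = \left(147 - 112\right) 12 = 35 \cdot 12 = 420$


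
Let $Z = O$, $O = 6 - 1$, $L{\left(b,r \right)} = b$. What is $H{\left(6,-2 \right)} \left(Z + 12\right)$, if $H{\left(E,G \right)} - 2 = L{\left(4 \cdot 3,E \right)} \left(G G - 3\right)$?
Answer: $238$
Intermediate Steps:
$O = 5$ ($O = 6 - 1 = 5$)
$Z = 5$
$H{\left(E,G \right)} = -34 + 12 G^{2}$ ($H{\left(E,G \right)} = 2 + 4 \cdot 3 \left(G G - 3\right) = 2 + 12 \left(G^{2} - 3\right) = 2 + 12 \left(-3 + G^{2}\right) = 2 + \left(-36 + 12 G^{2}\right) = -34 + 12 G^{2}$)
$H{\left(6,-2 \right)} \left(Z + 12\right) = \left(-34 + 12 \left(-2\right)^{2}\right) \left(5 + 12\right) = \left(-34 + 12 \cdot 4\right) 17 = \left(-34 + 48\right) 17 = 14 \cdot 17 = 238$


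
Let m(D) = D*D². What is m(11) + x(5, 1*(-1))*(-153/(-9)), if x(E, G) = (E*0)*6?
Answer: 1331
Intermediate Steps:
m(D) = D³
x(E, G) = 0 (x(E, G) = 0*6 = 0)
m(11) + x(5, 1*(-1))*(-153/(-9)) = 11³ + 0*(-153/(-9)) = 1331 + 0*(-153*(-⅑)) = 1331 + 0*17 = 1331 + 0 = 1331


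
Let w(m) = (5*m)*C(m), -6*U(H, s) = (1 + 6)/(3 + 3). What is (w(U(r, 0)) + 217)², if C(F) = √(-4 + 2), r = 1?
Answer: 30512447/648 - 7595*I*√2/18 ≈ 47087.0 - 596.72*I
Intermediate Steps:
U(H, s) = -7/36 (U(H, s) = -(1 + 6)/(6*(3 + 3)) = -7/(6*6) = -⅙*7/6 = -7/36)
C(F) = I*√2 (C(F) = √(-2) = I*√2)
w(m) = 5*I*m*√2 (w(m) = (5*m)*(I*√2) = 5*I*m*√2)
(w(U(r, 0)) + 217)² = (5*I*(-7/36)*√2 + 217)² = (-35*I*√2/36 + 217)² = (217 - 35*I*√2/36)²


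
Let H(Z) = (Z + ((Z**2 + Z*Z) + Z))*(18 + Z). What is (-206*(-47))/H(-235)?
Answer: -103/253890 ≈ -0.00040569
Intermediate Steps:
H(Z) = (18 + Z)*(2*Z + 2*Z**2) (H(Z) = (Z + ((Z**2 + Z**2) + Z))*(18 + Z) = (Z + (2*Z**2 + Z))*(18 + Z) = (Z + (Z + 2*Z**2))*(18 + Z) = (2*Z + 2*Z**2)*(18 + Z) = (18 + Z)*(2*Z + 2*Z**2))
(-206*(-47))/H(-235) = (-206*(-47))/((2*(-235)*(18 + (-235)**2 + 19*(-235)))) = 9682/((2*(-235)*(18 + 55225 - 4465))) = 9682/((2*(-235)*50778)) = 9682/(-23865660) = 9682*(-1/23865660) = -103/253890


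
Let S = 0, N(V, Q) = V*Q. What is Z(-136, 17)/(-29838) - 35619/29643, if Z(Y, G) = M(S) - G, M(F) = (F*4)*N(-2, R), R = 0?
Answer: -354098597/294829278 ≈ -1.2010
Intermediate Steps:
N(V, Q) = Q*V
M(F) = 0 (M(F) = (F*4)*(0*(-2)) = (4*F)*0 = 0)
Z(Y, G) = -G (Z(Y, G) = 0 - G = -G)
Z(-136, 17)/(-29838) - 35619/29643 = -1*17/(-29838) - 35619/29643 = -17*(-1/29838) - 35619*1/29643 = 17/29838 - 11873/9881 = -354098597/294829278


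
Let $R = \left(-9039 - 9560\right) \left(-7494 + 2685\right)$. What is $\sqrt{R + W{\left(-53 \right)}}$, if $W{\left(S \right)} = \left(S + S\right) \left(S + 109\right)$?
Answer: $\sqrt{89436655} \approx 9457.1$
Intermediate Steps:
$W{\left(S \right)} = 2 S \left(109 + S\right)$
$R = 89442591$ ($R = \left(-18599\right) \left(-4809\right) = 89442591$)
$\sqrt{R + W{\left(-53 \right)}} = \sqrt{89442591 + 2 \left(-53\right) \left(109 - 53\right)} = \sqrt{89442591 + 2 \left(-53\right) 56} = \sqrt{89442591 - 5936} = \sqrt{89436655}$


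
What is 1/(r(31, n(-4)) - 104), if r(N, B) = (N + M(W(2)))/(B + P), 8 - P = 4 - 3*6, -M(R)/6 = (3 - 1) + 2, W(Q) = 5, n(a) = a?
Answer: -18/1865 ≈ -0.0096515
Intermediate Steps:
M(R) = -24 (M(R) = -6*((3 - 1) + 2) = -6*(2 + 2) = -6*4 = -24)
P = 22 (P = 8 - (4 - 3*6) = 8 - (4 - 18) = 8 - 1*(-14) = 8 + 14 = 22)
r(N, B) = (-24 + N)/(22 + B) (r(N, B) = (N - 24)/(B + 22) = (-24 + N)/(22 + B))
1/(r(31, n(-4)) - 104) = 1/((-24 + 31)/(22 - 4) - 104) = 1/(7/18 - 104) = 1/(-1865/18) = -18/1865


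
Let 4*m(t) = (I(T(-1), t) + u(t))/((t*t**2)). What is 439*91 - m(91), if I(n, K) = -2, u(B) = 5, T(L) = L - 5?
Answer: 120417631513/3014284 ≈ 39949.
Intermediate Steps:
T(L) = -5 + L
m(t) = 3/(4*t**3) (m(t) = ((-2 + 5)/((t*t**2)))/4 = (3/(t**3))/4 = (3/t**3)/4 = 3/(4*t**3))
439*91 - m(91) = 439*91 - 3/(4*91**3) = 39949 - 3/(4*753571) = 39949 - 1*3/3014284 = 39949 - 3/3014284 = 120417631513/3014284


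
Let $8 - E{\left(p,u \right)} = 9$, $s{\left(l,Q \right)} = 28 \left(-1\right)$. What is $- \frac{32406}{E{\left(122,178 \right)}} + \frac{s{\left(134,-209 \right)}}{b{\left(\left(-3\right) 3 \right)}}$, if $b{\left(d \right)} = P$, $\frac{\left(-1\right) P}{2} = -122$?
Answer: $\frac{1976759}{61} \approx 32406.0$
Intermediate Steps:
$s{\left(l,Q \right)} = -28$
$E{\left(p,u \right)} = -1$ ($E{\left(p,u \right)} = 8 - 9 = -1$)
$P = 244$ ($P = \left(-2\right) \left(-122\right) = 244$)
$b{\left(d \right)} = 244$
$- \frac{32406}{E{\left(122,178 \right)}} + \frac{s{\left(134,-209 \right)}}{b{\left(\left(-3\right) 3 \right)}} = - \frac{32406}{-1} - \frac{28}{244} = \left(-32406\right) \left(-1\right) - \frac{7}{61} = 32406 - \frac{7}{61} = \frac{1976759}{61}$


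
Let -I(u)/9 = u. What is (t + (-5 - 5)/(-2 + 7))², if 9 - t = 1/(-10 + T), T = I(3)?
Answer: 67600/1369 ≈ 49.379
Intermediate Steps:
I(u) = -9*u
T = -27 (T = -9*3 = -27)
t = 334/37 (t = 9 - 1/(-10 - 27) = 9 - 1/(-37) = 9 - 1*(-1/37) = 9 + 1/37 = 334/37 ≈ 9.0270)
(t + (-5 - 5)/(-2 + 7))² = (334/37 + (-5 - 5)/(-2 + 7))² = (334/37 - 10/5)² = (334/37 - 10*⅕)² = (334/37 - 2)² = (260/37)² = 67600/1369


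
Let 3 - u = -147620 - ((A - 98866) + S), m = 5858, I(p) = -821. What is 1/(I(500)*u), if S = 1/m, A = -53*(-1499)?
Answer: -5858/616586626093 ≈ -9.5007e-9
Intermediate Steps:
A = 79447
S = 1/5858 ≈ 0.00017071
u = 751019033/5858 (u = 3 - (-147620 - ((79447 - 98866) + 1/5858)) = 3 - (-147620 - (-19419 + 1/5858)) = 3 - (-147620 - 1*(-113756501/5858)) = 3 - (-147620 + 113756501/5858) = 3 - 1*(-751001459/5858) = 3 + 751001459/5858 = 751019033/5858 ≈ 1.2820e+5)
1/(I(500)*u) = 1/((-821)*(751019033/5858)) = -1/821*5858/751019033 = -5858/616586626093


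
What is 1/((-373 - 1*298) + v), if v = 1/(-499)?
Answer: -499/334830 ≈ -0.0014903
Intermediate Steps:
v = -1/499 ≈ -0.0020040
1/((-373 - 1*298) + v) = 1/((-373 - 1*298) - 1/499) = 1/((-373 - 298) - 1/499) = 1/(-671 - 1/499) = 1/(-334830/499) = -499/334830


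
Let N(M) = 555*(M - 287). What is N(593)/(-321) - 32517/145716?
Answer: -2750820693/5197204 ≈ -529.29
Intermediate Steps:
N(M) = -159285 + 555*M (N(M) = 555*(-287 + M) = -159285 + 555*M)
N(593)/(-321) - 32517/145716 = (-159285 + 555*593)/(-321) - 32517/145716 = (-159285 + 329115)*(-1/321) - 32517*1/145716 = 169830*(-1/321) - 10839/48572 = -56610/107 - 10839/48572 = -2750820693/5197204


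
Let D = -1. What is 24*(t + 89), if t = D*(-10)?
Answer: 2376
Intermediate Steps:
t = 10 (t = -1*(-10) = 10)
24*(t + 89) = 24*(10 + 89) = 24*99 = 2376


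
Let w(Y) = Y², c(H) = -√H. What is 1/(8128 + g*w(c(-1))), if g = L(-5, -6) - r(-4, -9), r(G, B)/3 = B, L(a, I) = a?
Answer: 1/8106 ≈ 0.00012337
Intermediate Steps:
r(G, B) = 3*B
g = 22 (g = -5 - 3*(-9) = -5 - 1*(-27) = -5 + 27 = 22)
1/(8128 + g*w(c(-1))) = 1/(8128 + 22*(-√(-1))²) = 1/(8128 + 22*(-I)²) = 1/(8128 + 22*(-1)) = 1/(8128 - 22) = 1/8106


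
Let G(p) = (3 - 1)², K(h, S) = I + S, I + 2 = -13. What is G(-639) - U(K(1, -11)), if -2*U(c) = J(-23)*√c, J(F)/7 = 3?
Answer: 4 + 21*I*√26/2 ≈ 4.0 + 53.54*I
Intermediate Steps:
I = -15 (I = -2 - 13 = -15)
J(F) = 21 (J(F) = 7*3 = 21)
K(h, S) = -15 + S
U(c) = -21*√c/2
G(p) = 4 (G(p) = 2² = 4)
G(-639) - U(K(1, -11)) = 4 - (-21)*√(-15 - 11)/2 = 4 - (-21)*√(-26)/2 = 4 - (-21)*I*√26/2 = 4 + 21*I*√26/2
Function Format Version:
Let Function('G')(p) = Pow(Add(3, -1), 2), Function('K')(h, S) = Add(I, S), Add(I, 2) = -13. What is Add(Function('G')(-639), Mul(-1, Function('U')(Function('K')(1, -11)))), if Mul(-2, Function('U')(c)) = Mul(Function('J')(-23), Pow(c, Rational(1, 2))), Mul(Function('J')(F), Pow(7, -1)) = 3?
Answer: Add(4, Mul(Rational(21, 2), I, Pow(26, Rational(1, 2)))) ≈ Add(4.0000, Mul(53.540, I))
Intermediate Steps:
I = -15 (I = Add(-2, -13) = -15)
Function('J')(F) = 21 (Function('J')(F) = Mul(7, 3) = 21)
Function('K')(h, S) = Add(-15, S)
Function('U')(c) = Mul(Rational(-21, 2), Pow(c, Rational(1, 2))) (Function('U')(c) = Mul(Rational(-1, 2), Mul(21, Pow(c, Rational(1, 2)))) = Mul(Rational(-21, 2), Pow(c, Rational(1, 2))))
Function('G')(p) = 4 (Function('G')(p) = Pow(2, 2) = 4)
Add(Function('G')(-639), Mul(-1, Function('U')(Function('K')(1, -11)))) = Add(4, Mul(-1, Mul(Rational(-21, 2), Pow(Add(-15, -11), Rational(1, 2))))) = Add(4, Mul(-1, Mul(Rational(-21, 2), Pow(-26, Rational(1, 2))))) = Add(4, Mul(-1, Mul(Rational(-21, 2), Mul(I, Pow(26, Rational(1, 2)))))) = Add(4, Mul(-1, Mul(Rational(-21, 2), I, Pow(26, Rational(1, 2))))) = Add(4, Mul(Rational(21, 2), I, Pow(26, Rational(1, 2))))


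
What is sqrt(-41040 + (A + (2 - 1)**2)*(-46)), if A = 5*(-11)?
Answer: 18*I*sqrt(119) ≈ 196.36*I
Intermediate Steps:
A = -55
sqrt(-41040 + (A + (2 - 1)**2)*(-46)) = sqrt(-41040 + (-55 + (2 - 1)**2)*(-46)) = sqrt(-41040 + (-55 + 1**2)*(-46)) = sqrt(-41040 + (-55 + 1)*(-46)) = sqrt(-41040 - 54*(-46)) = sqrt(-41040 + 2484) = sqrt(-38556) = 18*I*sqrt(119)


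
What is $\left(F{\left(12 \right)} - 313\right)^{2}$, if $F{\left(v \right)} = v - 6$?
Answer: $94249$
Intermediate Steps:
$F{\left(v \right)} = -6 + v$
$\left(F{\left(12 \right)} - 313\right)^{2} = \left(\left(-6 + 12\right) - 313\right)^{2} = \left(6 - 313\right)^{2} = \left(-307\right)^{2} = 94249$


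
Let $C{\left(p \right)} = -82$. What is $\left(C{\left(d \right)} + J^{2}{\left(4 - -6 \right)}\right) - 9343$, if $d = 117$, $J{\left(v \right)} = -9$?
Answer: $-9344$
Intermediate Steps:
$\left(C{\left(d \right)} + J^{2}{\left(4 - -6 \right)}\right) - 9343 = \left(-82 + \left(-9\right)^{2}\right) - 9343 = \left(-82 + 81\right) - 9343 = -1 - 9343 = -9344$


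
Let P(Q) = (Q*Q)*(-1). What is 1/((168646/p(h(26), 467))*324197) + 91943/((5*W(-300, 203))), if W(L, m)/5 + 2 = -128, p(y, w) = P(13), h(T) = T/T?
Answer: -1256735015149829/44423053400375 ≈ -28.290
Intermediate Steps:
P(Q) = -Q² (P(Q) = Q²*(-1) = -Q²)
h(T) = 1
p(y, w) = -169 (p(y, w) = -1*13² = -1*169 = -169)
W(L, m) = -650 (W(L, m) = -10 + 5*(-128) = -10 - 640 = -650)
1/((168646/p(h(26), 467))*324197) + 91943/((5*W(-300, 203))) = 1/((168646/(-169))*324197) + 91943/((5*(-650))) = (1/324197)/(168646*(-1/169)) + 91943/(-3250) = (1/324197)/(-168646/169) + 91943*(-1/3250) = -169/168646*1/324197 - 91943/3250 = -169/54674527262 - 91943/3250 = -1256735015149829/44423053400375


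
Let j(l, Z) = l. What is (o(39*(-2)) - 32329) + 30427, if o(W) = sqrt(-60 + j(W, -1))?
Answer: -1902 + I*sqrt(138) ≈ -1902.0 + 11.747*I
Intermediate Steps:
o(W) = sqrt(-60 + W)
(o(39*(-2)) - 32329) + 30427 = (sqrt(-60 + 39*(-2)) - 32329) + 30427 = (sqrt(-60 - 78) - 32329) + 30427 = (sqrt(-138) - 32329) + 30427 = (I*sqrt(138) - 32329) + 30427 = (-32329 + I*sqrt(138)) + 30427 = -1902 + I*sqrt(138)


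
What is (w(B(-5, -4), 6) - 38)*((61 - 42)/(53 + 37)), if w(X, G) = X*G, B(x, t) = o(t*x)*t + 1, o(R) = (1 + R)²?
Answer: -100852/45 ≈ -2241.2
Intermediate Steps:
B(x, t) = 1 + t*(1 + t*x)² (B(x, t) = (1 + t*x)²*t + 1 = t*(1 + t*x)² + 1 = 1 + t*(1 + t*x)²)
w(X, G) = G*X
(w(B(-5, -4), 6) - 38)*((61 - 42)/(53 + 37)) = (6*(1 - 4*(1 - 4*(-5))²) - 38)*((61 - 42)/(53 + 37)) = (6*(1 - 4*(1 + 20)²) - 38)*(19/90) = (6*(1 - 4*21²) - 38)*(19*(1/90)) = (6*(1 - 4*441) - 38)*(19/90) = (6*(1 - 1764) - 38)*(19/90) = (6*(-1763) - 38)*(19/90) = (-10578 - 38)*(19/90) = -10616*19/90 = -100852/45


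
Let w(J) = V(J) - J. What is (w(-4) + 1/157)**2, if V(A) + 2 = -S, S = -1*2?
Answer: 395641/24649 ≈ 16.051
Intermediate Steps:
S = -2
V(A) = 0 (V(A) = -2 - 1*(-2) = -2 + 2 = 0)
w(J) = -J (w(J) = 0 - J = -J)
(w(-4) + 1/157)**2 = (-1*(-4) + 1/157)**2 = (4 + 1/157)**2 = (629/157)**2 = 395641/24649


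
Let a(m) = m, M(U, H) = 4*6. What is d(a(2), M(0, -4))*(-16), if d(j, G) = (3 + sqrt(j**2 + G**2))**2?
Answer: -9424 - 192*sqrt(145) ≈ -11736.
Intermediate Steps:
M(U, H) = 24
d(j, G) = (3 + sqrt(G**2 + j**2))**2
d(a(2), M(0, -4))*(-16) = (3 + sqrt(24**2 + 2**2))**2*(-16) = (3 + sqrt(576 + 4))**2*(-16) = (3 + sqrt(580))**2*(-16) = (3 + 2*sqrt(145))**2*(-16) = -16*(3 + 2*sqrt(145))**2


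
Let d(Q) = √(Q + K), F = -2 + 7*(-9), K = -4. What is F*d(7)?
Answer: -65*√3 ≈ -112.58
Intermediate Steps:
F = -65 (F = -2 - 63 = -65)
d(Q) = √(-4 + Q) (d(Q) = √(Q - 4) = √(-4 + Q))
F*d(7) = -65*√(-4 + 7) = -65*√3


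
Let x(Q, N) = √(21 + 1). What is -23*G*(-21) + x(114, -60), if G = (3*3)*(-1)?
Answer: -4347 + √22 ≈ -4342.3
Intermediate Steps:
x(Q, N) = √22
G = -9 (G = 9*(-1) = -9)
-23*G*(-21) + x(114, -60) = -23*(-9)*(-21) + √22 = 207*(-21) + √22 = -4347 + √22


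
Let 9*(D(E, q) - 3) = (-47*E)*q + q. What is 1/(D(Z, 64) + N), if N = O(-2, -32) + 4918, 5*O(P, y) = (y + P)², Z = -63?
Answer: 45/1179689 ≈ 3.8146e-5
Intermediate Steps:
O(P, y) = (P + y)²/5 (O(P, y) = (y + P)²/5 = (P + y)²/5)
N = 25746/5 (N = (-2 - 32)²/5 + 4918 = (⅕)*(-34)² + 4918 = (⅕)*1156 + 4918 = 1156/5 + 4918 = 25746/5 ≈ 5149.2)
D(E, q) = 3 + q/9 - 47*E*q/9 (D(E, q) = 3 + ((-47*E)*q + q)/9 = 3 + (-47*E*q + q)/9 = 3 + (q - 47*E*q)/9 = 3 + (q/9 - 47*E*q/9) = 3 + q/9 - 47*E*q/9)
1/(D(Z, 64) + N) = 1/((3 + (⅑)*64 - 47/9*(-63)*64) + 25746/5) = 1/((3 + 64/9 + 21056) + 25746/5) = 1/(189595/9 + 25746/5) = 1/(1179689/45) = 45/1179689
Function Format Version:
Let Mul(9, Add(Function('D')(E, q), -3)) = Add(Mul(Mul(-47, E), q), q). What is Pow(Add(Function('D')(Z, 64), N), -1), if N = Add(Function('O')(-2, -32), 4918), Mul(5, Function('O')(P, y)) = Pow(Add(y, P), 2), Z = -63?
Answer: Rational(45, 1179689) ≈ 3.8146e-5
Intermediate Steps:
Function('O')(P, y) = Mul(Rational(1, 5), Pow(Add(P, y), 2)) (Function('O')(P, y) = Mul(Rational(1, 5), Pow(Add(y, P), 2)) = Mul(Rational(1, 5), Pow(Add(P, y), 2)))
N = Rational(25746, 5) (N = Add(Mul(Rational(1, 5), Pow(Add(-2, -32), 2)), 4918) = Add(Mul(Rational(1, 5), Pow(-34, 2)), 4918) = Add(Mul(Rational(1, 5), 1156), 4918) = Add(Rational(1156, 5), 4918) = Rational(25746, 5) ≈ 5149.2)
Function('D')(E, q) = Add(3, Mul(Rational(1, 9), q), Mul(Rational(-47, 9), E, q)) (Function('D')(E, q) = Add(3, Mul(Rational(1, 9), Add(Mul(Mul(-47, E), q), q))) = Add(3, Mul(Rational(1, 9), Add(Mul(-47, E, q), q))) = Add(3, Mul(Rational(1, 9), Add(q, Mul(-47, E, q)))) = Add(3, Add(Mul(Rational(1, 9), q), Mul(Rational(-47, 9), E, q))) = Add(3, Mul(Rational(1, 9), q), Mul(Rational(-47, 9), E, q)))
Pow(Add(Function('D')(Z, 64), N), -1) = Pow(Add(Add(3, Mul(Rational(1, 9), 64), Mul(Rational(-47, 9), -63, 64)), Rational(25746, 5)), -1) = Pow(Add(Add(3, Rational(64, 9), 21056), Rational(25746, 5)), -1) = Pow(Add(Rational(189595, 9), Rational(25746, 5)), -1) = Pow(Rational(1179689, 45), -1) = Rational(45, 1179689)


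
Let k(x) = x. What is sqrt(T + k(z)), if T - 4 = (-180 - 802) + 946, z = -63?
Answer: I*sqrt(95) ≈ 9.7468*I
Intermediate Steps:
T = -32 (T = 4 + ((-180 - 802) + 946) = 4 + (-982 + 946) = 4 - 36 = -32)
sqrt(T + k(z)) = sqrt(-32 - 63) = sqrt(-95) = I*sqrt(95)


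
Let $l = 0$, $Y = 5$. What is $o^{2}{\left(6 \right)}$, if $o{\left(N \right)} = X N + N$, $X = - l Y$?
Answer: $36$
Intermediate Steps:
$X = 0$ ($X = \left(-1\right) 0 \cdot 5 = 0 \cdot 5 = 0$)
$o{\left(N \right)} = N$ ($o{\left(N \right)} = 0 N + N = 0 + N = N$)
$o^{2}{\left(6 \right)} = 6^{2} = 36$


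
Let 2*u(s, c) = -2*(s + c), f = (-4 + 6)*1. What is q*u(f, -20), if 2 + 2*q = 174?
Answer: 1548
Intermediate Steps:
f = 2 (f = 2*1 = 2)
u(s, c) = -c - s (u(s, c) = (-2*(s + c))/2 = (-2*(c + s))/2 = (-2*c - 2*s)/2 = -c - s)
q = 86 (q = -1 + (½)*174 = -1 + 87 = 86)
q*u(f, -20) = 86*(-1*(-20) - 1*2) = 86*(20 - 2) = 86*18 = 1548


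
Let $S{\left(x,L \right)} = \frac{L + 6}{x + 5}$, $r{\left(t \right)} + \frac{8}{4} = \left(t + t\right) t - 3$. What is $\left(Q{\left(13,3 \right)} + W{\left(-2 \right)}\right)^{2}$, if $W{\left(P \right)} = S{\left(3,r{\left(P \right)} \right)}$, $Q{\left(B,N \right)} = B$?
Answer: $\frac{12769}{64} \approx 199.52$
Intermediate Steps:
$r{\left(t \right)} = -5 + 2 t^{2}$ ($r{\left(t \right)} = -2 + \left(\left(t + t\right) t - 3\right) = -2 + \left(2 t t - 3\right) = -2 + \left(2 t^{2} - 3\right) = -2 + \left(-3 + 2 t^{2}\right) = -5 + 2 t^{2}$)
$S{\left(x,L \right)} = \frac{6 + L}{5 + x}$
$W{\left(P \right)} = \frac{1}{8} + \frac{P^{2}}{4}$ ($W{\left(P \right)} = \frac{6 + \left(-5 + 2 P^{2}\right)}{5 + 3} = \frac{1 + 2 P^{2}}{8} = \frac{1}{8} + \frac{P^{2}}{4}$)
$\left(Q{\left(13,3 \right)} + W{\left(-2 \right)}\right)^{2} = \left(13 + \left(\frac{1}{8} + \frac{\left(-2\right)^{2}}{4}\right)\right)^{2} = \left(13 + \left(\frac{1}{8} + \frac{1}{4} \cdot 4\right)\right)^{2} = \left(13 + \left(\frac{1}{8} + 1\right)\right)^{2} = \left(13 + \frac{9}{8}\right)^{2} = \left(\frac{113}{8}\right)^{2} = \frac{12769}{64}$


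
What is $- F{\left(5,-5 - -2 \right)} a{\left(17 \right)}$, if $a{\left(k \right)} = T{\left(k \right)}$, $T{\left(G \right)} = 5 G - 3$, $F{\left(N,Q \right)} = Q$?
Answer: $246$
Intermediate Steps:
$T{\left(G \right)} = -3 + 5 G$
$a{\left(k \right)} = -3 + 5 k$
$- F{\left(5,-5 - -2 \right)} a{\left(17 \right)} = - \left(-5 - -2\right) \left(-3 + 5 \cdot 17\right) = - \left(-5 + 2\right) \left(-3 + 85\right) = - \left(-3\right) 82 = \left(-1\right) \left(-246\right) = 246$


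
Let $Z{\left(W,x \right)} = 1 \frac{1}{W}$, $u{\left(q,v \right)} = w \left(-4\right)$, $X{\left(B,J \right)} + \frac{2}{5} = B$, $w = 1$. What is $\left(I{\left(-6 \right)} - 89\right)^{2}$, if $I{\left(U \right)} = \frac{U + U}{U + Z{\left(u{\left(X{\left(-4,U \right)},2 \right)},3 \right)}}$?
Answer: $\frac{4739329}{625} \approx 7582.9$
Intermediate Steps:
$X{\left(B,J \right)} = - \frac{2}{5} + B$
$u{\left(q,v \right)} = -4$ ($u{\left(q,v \right)} = 1 \left(-4\right) = -4$)
$Z{\left(W,x \right)} = \frac{1}{W}$
$I{\left(U \right)} = \frac{2 U}{- \frac{1}{4} + U}$ ($I{\left(U \right)} = \frac{U + U}{U + \frac{1}{-4}} = \frac{2 U}{U - \frac{1}{4}} = \frac{2 U}{- \frac{1}{4} + U}$)
$\left(I{\left(-6 \right)} - 89\right)^{2} = \left(8 \left(-6\right) \frac{1}{-1 + 4 \left(-6\right)} - 89\right)^{2} = \left(8 \left(-6\right) \frac{1}{-1 - 24} - 89\right)^{2} = \left(8 \left(-6\right) \frac{1}{-25} - 89\right)^{2} = \left(8 \left(-6\right) \left(- \frac{1}{25}\right) - 89\right)^{2} = \left(\frac{48}{25} - 89\right)^{2} = \left(- \frac{2177}{25}\right)^{2} = \frac{4739329}{625}$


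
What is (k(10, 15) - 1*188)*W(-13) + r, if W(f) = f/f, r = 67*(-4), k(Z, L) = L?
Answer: -441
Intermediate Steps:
r = -268
W(f) = 1
(k(10, 15) - 1*188)*W(-13) + r = (15 - 1*188)*1 - 268 = (15 - 188)*1 - 268 = -173*1 - 268 = -173 - 268 = -441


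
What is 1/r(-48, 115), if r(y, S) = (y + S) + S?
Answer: 1/182 ≈ 0.0054945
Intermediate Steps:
r(y, S) = y + 2*S (r(y, S) = (S + y) + S = y + 2*S)
1/r(-48, 115) = 1/(-48 + 2*115) = 1/(-48 + 230) = 1/182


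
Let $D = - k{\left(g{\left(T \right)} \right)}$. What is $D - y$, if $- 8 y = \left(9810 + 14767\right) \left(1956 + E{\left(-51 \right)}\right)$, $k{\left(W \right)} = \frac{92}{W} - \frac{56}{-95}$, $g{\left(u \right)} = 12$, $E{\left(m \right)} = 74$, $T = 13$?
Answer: $\frac{7109502263}{1140} \approx 6.2364 \cdot 10^{6}$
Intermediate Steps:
$k{\left(W \right)} = \frac{56}{95} + \frac{92}{W}$ ($k{\left(W \right)} = \frac{92}{W} - - \frac{56}{95} = \frac{92}{W} + \frac{56}{95} = \frac{56}{95} + \frac{92}{W}$)
$D = - \frac{2353}{285}$ ($D = - (\frac{56}{95} + \frac{92}{12}) = - (\frac{56}{95} + 92 \cdot \frac{1}{12}) = - (\frac{56}{95} + \frac{23}{3}) = \left(-1\right) \frac{2353}{285} = - \frac{2353}{285} \approx -8.2561$)
$y = - \frac{24945655}{4}$ ($y = - \frac{\left(9810 + 14767\right) \left(1956 + 74\right)}{8} = - \frac{24577 \cdot 2030}{8} = \left(- \frac{1}{8}\right) 49891310 = - \frac{24945655}{4} \approx -6.2364 \cdot 10^{6}$)
$D - y = - \frac{2353}{285} - - \frac{24945655}{4} = - \frac{2353}{285} + \frac{24945655}{4} = \frac{7109502263}{1140}$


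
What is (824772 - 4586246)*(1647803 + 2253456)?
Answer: -14674484295766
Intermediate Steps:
(824772 - 4586246)*(1647803 + 2253456) = -3761474*3901259 = -14674484295766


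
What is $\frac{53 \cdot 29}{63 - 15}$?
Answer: $\frac{1537}{48} \approx 32.021$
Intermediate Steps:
$\frac{53 \cdot 29}{63 - 15} = \frac{1537}{48}$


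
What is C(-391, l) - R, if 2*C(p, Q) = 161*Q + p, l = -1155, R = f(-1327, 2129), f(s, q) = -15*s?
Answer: -113078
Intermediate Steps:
R = 19905 (R = -15*(-1327) = 19905)
C(p, Q) = p/2 + 161*Q/2 (C(p, Q) = (161*Q + p)/2 = (p + 161*Q)/2 = p/2 + 161*Q/2)
C(-391, l) - R = ((½)*(-391) + (161/2)*(-1155)) - 1*19905 = (-391/2 - 185955/2) - 19905 = -93173 - 19905 = -113078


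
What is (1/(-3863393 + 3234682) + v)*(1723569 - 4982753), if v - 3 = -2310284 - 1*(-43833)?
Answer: 4644144218921100336/628711 ≈ 7.3868e+12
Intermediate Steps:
v = -2266448 (v = 3 + (-2310284 - 1*(-43833)) = 3 + (-2310284 + 43833) = 3 - 2266451 = -2266448)
(1/(-3863393 + 3234682) + v)*(1723569 - 4982753) = (1/(-3863393 + 3234682) - 2266448)*(1723569 - 4982753) = (1/(-628711) - 2266448)*(-3259184) = (-1/628711 - 2266448)*(-3259184) = -1424940788529/628711*(-3259184) = 4644144218921100336/628711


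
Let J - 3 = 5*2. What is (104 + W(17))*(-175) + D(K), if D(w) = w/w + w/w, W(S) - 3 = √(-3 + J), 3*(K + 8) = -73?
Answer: -18723 - 175*√10 ≈ -19276.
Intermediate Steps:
K = -97/3 (K = -8 + (⅓)*(-73) = -8 - 73/3 = -97/3 ≈ -32.333)
J = 13 (J = 3 + 5*2 = 3 + 10 = 13)
W(S) = 3 + √10 (W(S) = 3 + √(-3 + 13) = 3 + √10)
D(w) = 2 (D(w) = 1 + 1 = 2)
(104 + W(17))*(-175) + D(K) = (104 + (3 + √10))*(-175) + 2 = (107 + √10)*(-175) + 2 = (-18725 - 175*√10) + 2 = -18723 - 175*√10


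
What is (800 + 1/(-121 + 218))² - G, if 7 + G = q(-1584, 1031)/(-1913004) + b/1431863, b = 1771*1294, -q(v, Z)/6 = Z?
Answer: 2749187698330735879067/4295458852244478 ≈ 6.4002e+5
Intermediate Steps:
q(v, Z) = -6*Z
b = 2291674
G = -2463546415325/456526607742 (G = -7 + (-6*1031/(-1913004) + 2291674/1431863) = -7 + (-6186*(-1/1913004) + 2291674*(1/1431863)) = -7 + (1031/318834 + 2291674/1431863) = -7 + 732139838869/456526607742 = -2463546415325/456526607742 ≈ -5.3963)
(800 + 1/(-121 + 218))² - G = (800 + 1/(-121 + 218))² - 1*(-2463546415325/456526607742) = (800 + 1/97)² + 2463546415325/456526607742 = (77601/97)² + 2463546415325/456526607742 = 6021915201/9409 + 2463546415325/456526607742 = 2749187698330735879067/4295458852244478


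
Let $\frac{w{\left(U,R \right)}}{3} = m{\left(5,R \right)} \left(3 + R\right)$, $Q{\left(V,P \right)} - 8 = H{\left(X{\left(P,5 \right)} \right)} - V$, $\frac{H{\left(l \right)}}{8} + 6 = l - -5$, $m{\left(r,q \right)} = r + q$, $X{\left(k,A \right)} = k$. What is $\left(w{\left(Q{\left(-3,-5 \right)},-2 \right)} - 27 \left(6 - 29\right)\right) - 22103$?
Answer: $-21473$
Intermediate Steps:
$m{\left(r,q \right)} = q + r$
$H{\left(l \right)} = -8 + 8 l$ ($H{\left(l \right)} = -48 + 8 \left(l - -5\right) = -48 + 8 \left(l + 5\right) = -48 + 8 \left(5 + l\right) = -48 + \left(40 + 8 l\right) = -8 + 8 l$)
$Q{\left(V,P \right)} = - V + 8 P$ ($Q{\left(V,P \right)} = 8 - \left(8 + V - 8 P\right) = - V + 8 P$)
$w{\left(U,R \right)} = 3 \left(3 + R\right) \left(5 + R\right)$ ($w{\left(U,R \right)} = 3 \left(R + 5\right) \left(3 + R\right) = 3 \left(5 + R\right) \left(3 + R\right) = 3 \left(3 + R\right) \left(5 + R\right)$)
$\left(w{\left(Q{\left(-3,-5 \right)},-2 \right)} - 27 \left(6 - 29\right)\right) - 22103 = \left(3 \left(3 - 2\right) \left(5 - 2\right) - 27 \left(6 - 29\right)\right) - 22103 = \left(3 \cdot 1 \cdot 3 - 27 \left(6 - 29\right)\right) - 22103 = \left(9 - -621\right) - 22103 = \left(9 + 621\right) - 22103 = 630 - 22103 = -21473$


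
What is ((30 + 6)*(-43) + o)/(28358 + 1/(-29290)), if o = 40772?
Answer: 1148870960/830605819 ≈ 1.3832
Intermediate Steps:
((30 + 6)*(-43) + o)/(28358 + 1/(-29290)) = ((30 + 6)*(-43) + 40772)/(28358 + 1/(-29290)) = (36*(-43) + 40772)/(28358 - 1/29290) = (-1548 + 40772)/(830605819/29290) = 39224*(29290/830605819) = 1148870960/830605819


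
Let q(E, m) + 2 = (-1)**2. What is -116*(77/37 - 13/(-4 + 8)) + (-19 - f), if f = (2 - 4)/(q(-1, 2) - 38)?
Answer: 168172/1443 ≈ 116.54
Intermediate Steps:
q(E, m) = -1 (q(E, m) = -2 + (-1)**2 = -2 + 1 = -1)
f = 2/39 (f = (2 - 4)/(-1 - 38) = -2/(-39) = -2*(-1/39) = 2/39 ≈ 0.051282)
-116*(77/37 - 13/(-4 + 8)) + (-19 - f) = -116*(77/37 - 13/(-4 + 8)) + (-19 - 1*2/39) = -116*(77*(1/37) - 13/4) + (-19 - 2/39) = -116*(77/37 - 13*1/4) - 743/39 = -116*(77/37 - 13/4) - 743/39 = -116*(-173/148) - 743/39 = 5017/37 - 743/39 = 168172/1443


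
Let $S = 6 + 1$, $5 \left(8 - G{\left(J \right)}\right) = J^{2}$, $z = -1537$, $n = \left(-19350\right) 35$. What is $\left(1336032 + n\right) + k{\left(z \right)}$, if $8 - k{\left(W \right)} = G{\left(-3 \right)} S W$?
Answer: $\frac{3627479}{5} \approx 7.255 \cdot 10^{5}$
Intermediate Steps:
$n = -677250$
$G{\left(J \right)} = 8 - \frac{J^{2}}{5}$
$S = 7$
$k{\left(W \right)} = 8 - \frac{217 W}{5}$ ($k{\left(W \right)} = 8 - \left(8 - \frac{\left(-3\right)^{2}}{5}\right) 7 W = 8 - \left(8 - \frac{9}{5}\right) 7 W = 8 - \frac{31}{5} \cdot 7 W = 8 - \frac{217 W}{5}$)
$\left(1336032 + n\right) + k{\left(z \right)} = \left(1336032 - 677250\right) + \left(8 - - \frac{333529}{5}\right) = 658782 + \left(8 + \frac{333529}{5}\right) = 658782 + \frac{333569}{5} = \frac{3627479}{5}$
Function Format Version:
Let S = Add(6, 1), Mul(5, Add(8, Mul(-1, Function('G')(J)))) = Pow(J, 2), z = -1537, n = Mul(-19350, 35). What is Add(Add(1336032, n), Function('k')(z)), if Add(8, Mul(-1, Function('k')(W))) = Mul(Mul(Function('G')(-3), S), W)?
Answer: Rational(3627479, 5) ≈ 7.2550e+5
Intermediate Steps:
n = -677250
Function('G')(J) = Add(8, Mul(Rational(-1, 5), Pow(J, 2)))
S = 7
Function('k')(W) = Add(8, Mul(Rational(-217, 5), W)) (Function('k')(W) = Add(8, Mul(-1, Mul(Mul(Add(8, Mul(Rational(-1, 5), Pow(-3, 2))), 7), W))) = Add(8, Mul(-1, Mul(Mul(Add(8, Mul(Rational(-1, 5), 9)), 7), W))) = Add(8, Mul(-1, Mul(Mul(Add(8, Rational(-9, 5)), 7), W))) = Add(8, Mul(-1, Mul(Mul(Rational(31, 5), 7), W))) = Add(8, Mul(-1, Mul(Rational(217, 5), W))) = Add(8, Mul(Rational(-217, 5), W)))
Add(Add(1336032, n), Function('k')(z)) = Add(Add(1336032, -677250), Add(8, Mul(Rational(-217, 5), -1537))) = Add(658782, Add(8, Rational(333529, 5))) = Add(658782, Rational(333569, 5)) = Rational(3627479, 5)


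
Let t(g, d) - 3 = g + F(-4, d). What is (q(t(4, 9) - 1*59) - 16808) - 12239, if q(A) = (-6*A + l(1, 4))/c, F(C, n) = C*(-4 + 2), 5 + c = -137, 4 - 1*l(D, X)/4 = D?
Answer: -2062475/71 ≈ -29049.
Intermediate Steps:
l(D, X) = 16 - 4*D
c = -142 (c = -5 - 137 = -142)
F(C, n) = -2*C (F(C, n) = C*(-2) = -2*C)
t(g, d) = 11 + g (t(g, d) = 3 + (g - 2*(-4)) = 3 + (g + 8) = 3 + (8 + g) = 11 + g)
q(A) = -6/71 + 3*A/71 (q(A) = (-6*A + (16 - 4*1))/(-142) = (-6*A + (16 - 4))*(-1/142) = (-6*A + 12)*(-1/142) = (12 - 6*A)*(-1/142) = -6/71 + 3*A/71)
(q(t(4, 9) - 1*59) - 16808) - 12239 = ((-6/71 + 3*((11 + 4) - 1*59)/71) - 16808) - 12239 = ((-6/71 + 3*(15 - 59)/71) - 16808) - 12239 = ((-6/71 + (3/71)*(-44)) - 16808) - 12239 = ((-6/71 - 132/71) - 16808) - 12239 = (-138/71 - 16808) - 12239 = -1193506/71 - 12239 = -2062475/71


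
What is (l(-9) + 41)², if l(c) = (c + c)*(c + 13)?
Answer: 961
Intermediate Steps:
l(c) = 2*c*(13 + c) (l(c) = (2*c)*(13 + c) = 2*c*(13 + c))
(l(-9) + 41)² = (2*(-9)*(13 - 9) + 41)² = (2*(-9)*4 + 41)² = (-72 + 41)² = (-31)² = 961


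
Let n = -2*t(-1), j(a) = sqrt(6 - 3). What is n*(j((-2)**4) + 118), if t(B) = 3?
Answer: -708 - 6*sqrt(3) ≈ -718.39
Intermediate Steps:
j(a) = sqrt(3)
n = -6 (n = -2*3 = -6)
n*(j((-2)**4) + 118) = -6*(sqrt(3) + 118) = -6*(118 + sqrt(3)) = -708 - 6*sqrt(3)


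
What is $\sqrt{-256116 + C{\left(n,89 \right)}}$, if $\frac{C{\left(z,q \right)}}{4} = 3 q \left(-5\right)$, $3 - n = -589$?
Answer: $4 i \sqrt{16341} \approx 511.33 i$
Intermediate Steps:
$n = 592$ ($n = 3 - -589 = 3 + 589 = 592$)
$C{\left(z,q \right)} = - 60 q$ ($C{\left(z,q \right)} = 4 \cdot 3 q \left(-5\right) = 4 \left(- 15 q\right) = - 60 q$)
$\sqrt{-256116 + C{\left(n,89 \right)}} = \sqrt{-256116 - 5340} = \sqrt{-261456} = 4 i \sqrt{16341}$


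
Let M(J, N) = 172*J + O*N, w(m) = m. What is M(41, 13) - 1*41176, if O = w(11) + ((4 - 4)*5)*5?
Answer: -33981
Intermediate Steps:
O = 11 (O = 11 + ((4 - 4)*5)*5 = 11 + (0*5)*5 = 11 + 0*5 = 11 + 0 = 11)
M(J, N) = 11*N + 172*J (M(J, N) = 172*J + 11*N = 11*N + 172*J)
M(41, 13) - 1*41176 = (11*13 + 172*41) - 1*41176 = (143 + 7052) - 41176 = 7195 - 41176 = -33981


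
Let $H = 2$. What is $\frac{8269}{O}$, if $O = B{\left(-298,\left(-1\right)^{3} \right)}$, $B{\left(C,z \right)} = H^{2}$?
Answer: $\frac{8269}{4} \approx 2067.3$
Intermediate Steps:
$B{\left(C,z \right)} = 4$ ($B{\left(C,z \right)} = 2^{2} = 4$)
$O = 4$
$\frac{8269}{O} = \frac{8269}{4}$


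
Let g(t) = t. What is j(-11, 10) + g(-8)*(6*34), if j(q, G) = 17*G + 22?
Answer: -1440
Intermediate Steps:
j(q, G) = 22 + 17*G
j(-11, 10) + g(-8)*(6*34) = (22 + 17*10) - 48*34 = (22 + 170) - 8*204 = 192 - 1632 = -1440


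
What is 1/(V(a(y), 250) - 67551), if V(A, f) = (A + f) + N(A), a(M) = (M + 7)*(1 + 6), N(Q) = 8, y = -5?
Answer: -1/67279 ≈ -1.4863e-5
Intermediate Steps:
a(M) = 49 + 7*M (a(M) = (7 + M)*7 = 49 + 7*M)
V(A, f) = 8 + A + f (V(A, f) = (A + f) + 8 = 8 + A + f)
1/(V(a(y), 250) - 67551) = 1/((8 + (49 + 7*(-5)) + 250) - 67551) = 1/((8 + (49 - 35) + 250) - 67551) = 1/((8 + 14 + 250) - 67551) = 1/(272 - 67551) = 1/(-67279) = -1/67279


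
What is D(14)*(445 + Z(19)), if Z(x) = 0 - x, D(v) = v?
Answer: 5964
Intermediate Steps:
Z(x) = -x
D(14)*(445 + Z(19)) = 14*(445 - 1*19) = 14*(445 - 19) = 14*426 = 5964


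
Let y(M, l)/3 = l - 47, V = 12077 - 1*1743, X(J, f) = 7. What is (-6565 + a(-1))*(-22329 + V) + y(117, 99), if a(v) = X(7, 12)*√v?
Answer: 78747331 - 83965*I ≈ 7.8747e+7 - 83965.0*I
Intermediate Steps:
a(v) = 7*√v
V = 10334 (V = 12077 - 1743 = 10334)
y(M, l) = -141 + 3*l (y(M, l) = 3*(l - 47) = 3*(-47 + l) = -141 + 3*l)
(-6565 + a(-1))*(-22329 + V) + y(117, 99) = (-6565 + 7*√(-1))*(-22329 + 10334) + (-141 + 3*99) = (-6565 + 7*I)*(-11995) + (-141 + 297) = (78747175 - 83965*I) + 156 = 78747331 - 83965*I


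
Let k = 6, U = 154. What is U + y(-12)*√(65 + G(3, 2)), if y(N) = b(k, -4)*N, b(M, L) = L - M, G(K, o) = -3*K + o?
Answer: 154 + 120*√58 ≈ 1067.9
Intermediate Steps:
G(K, o) = o - 3*K
y(N) = -10*N (y(N) = (-4 - 1*6)*N = (-4 - 6)*N = -10*N)
U + y(-12)*√(65 + G(3, 2)) = 154 + (-10*(-12))*√(65 + (2 - 3*3)) = 154 + 120*√(65 + (2 - 9)) = 154 + 120*√(65 - 7) = 154 + 120*√58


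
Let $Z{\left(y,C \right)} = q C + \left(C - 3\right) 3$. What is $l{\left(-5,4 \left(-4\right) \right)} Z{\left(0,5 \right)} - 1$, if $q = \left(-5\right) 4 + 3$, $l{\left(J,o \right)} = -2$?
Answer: $157$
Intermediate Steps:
$q = -17$ ($q = -20 + 3 = -17$)
$Z{\left(y,C \right)} = -9 - 14 C$ ($Z{\left(y,C \right)} = - 17 C + \left(C - 3\right) 3 = - 17 C + \left(-3 + C\right) 3 = - 17 C + \left(-9 + 3 C\right) = -9 - 14 C$)
$l{\left(-5,4 \left(-4\right) \right)} Z{\left(0,5 \right)} - 1 = - 2 \left(-9 - 70\right) - 1 = \left(-2\right) \left(-79\right) - 1 = 158 - 1 = 157$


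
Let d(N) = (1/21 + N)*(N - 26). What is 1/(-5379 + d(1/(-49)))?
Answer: -2401/12916679 ≈ -0.00018588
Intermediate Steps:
d(N) = (-26 + N)*(1/21 + N) (d(N) = (1/21 + N)*(-26 + N) = (-26 + N)*(1/21 + N))
1/(-5379 + d(1/(-49))) = 1/(-5379 + (-26/21 + (1/(-49))² - 545/21/(-49))) = 1/(-5379 + (-26/21 + (-1/49)² - 545/21*(-1/49))) = 1/(-5379 + (-26/21 + 1/2401 + 545/1029)) = 1/(-5379 - 1700/2401) = 1/(-12916679/2401) = -2401/12916679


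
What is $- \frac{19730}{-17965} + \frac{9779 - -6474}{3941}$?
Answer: $\frac{73948215}{14160013} \approx 5.2223$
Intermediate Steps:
$- \frac{19730}{-17965} + \frac{9779 - -6474}{3941} = \left(-19730\right) \left(- \frac{1}{17965}\right) + \left(9779 + 6474\right) \frac{1}{3941} = \frac{3946}{3593} + 16253 \cdot \frac{1}{3941} = \frac{3946}{3593} + \frac{16253}{3941} = \frac{73948215}{14160013}$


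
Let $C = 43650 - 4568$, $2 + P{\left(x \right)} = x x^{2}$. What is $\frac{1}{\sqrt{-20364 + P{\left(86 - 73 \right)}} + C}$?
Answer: $\frac{39082}{1527420893} - \frac{i \sqrt{18169}}{1527420893} \approx 2.5587 \cdot 10^{-5} - 8.8248 \cdot 10^{-8} i$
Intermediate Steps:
$P{\left(x \right)} = -2 + x^{3}$ ($P{\left(x \right)} = -2 + x x^{2} = -2 + x^{3}$)
$C = 39082$ ($C = 43650 - 4568 = 39082$)
$\frac{1}{\sqrt{-20364 + P{\left(86 - 73 \right)}} + C} = \frac{1}{\sqrt{-20364 - \left(2 - \left(86 - 73\right)^{3}\right)} + 39082} = \frac{1}{\sqrt{-20364 - \left(2 - 13^{3}\right)} + 39082} = \frac{1}{\sqrt{-20364 + \left(-2 + 2197\right)} + 39082} = \frac{1}{\sqrt{-20364 + 2195} + 39082} = \frac{1}{\sqrt{-18169} + 39082} = \frac{1}{i \sqrt{18169} + 39082} = \frac{1}{39082 + i \sqrt{18169}}$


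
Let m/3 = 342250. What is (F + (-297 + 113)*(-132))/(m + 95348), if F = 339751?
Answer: 364039/1122098 ≈ 0.32443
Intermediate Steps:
m = 1026750 (m = 3*342250 = 1026750)
(F + (-297 + 113)*(-132))/(m + 95348) = (339751 + (-297 + 113)*(-132))/(1026750 + 95348) = (339751 - 184*(-132))/1122098 = (339751 + 24288)*(1/1122098) = 364039*(1/1122098) = 364039/1122098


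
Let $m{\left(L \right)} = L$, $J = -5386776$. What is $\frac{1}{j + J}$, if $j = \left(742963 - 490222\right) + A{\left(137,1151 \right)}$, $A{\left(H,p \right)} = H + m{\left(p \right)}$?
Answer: $- \frac{1}{5132747} \approx -1.9483 \cdot 10^{-7}$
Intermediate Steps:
$A{\left(H,p \right)} = H + p$
$j = 254029$ ($j = \left(742963 - 490222\right) + \left(137 + 1151\right) = 252741 + 1288 = 254029$)
$\frac{1}{j + J} = \frac{1}{254029 - 5386776} = \frac{1}{-5132747} = - \frac{1}{5132747}$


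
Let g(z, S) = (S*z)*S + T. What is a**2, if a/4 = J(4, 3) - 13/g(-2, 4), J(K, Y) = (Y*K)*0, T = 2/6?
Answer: 24336/9025 ≈ 2.6965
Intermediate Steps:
T = 1/3 (T = 2*(1/6) = 1/3 ≈ 0.33333)
g(z, S) = 1/3 + z*S**2 (g(z, S) = (S*z)*S + 1/3 = z*S**2 + 1/3 = 1/3 + z*S**2)
J(K, Y) = 0 (J(K, Y) = (K*Y)*0 = 0)
a = 156/95 (a = 4*(0 - 13/(1/3 - 2*4**2)) = 4*(0 - 13/(1/3 - 2*16)) = 4*(0 - 13/(1/3 - 32)) = 4*(0 - 13/(-95/3)) = 4*(0 - 13*(-3/95)) = 4*(0 + 39/95) = 4*(39/95) = 156/95 ≈ 1.6421)
a**2 = (156/95)**2 = 24336/9025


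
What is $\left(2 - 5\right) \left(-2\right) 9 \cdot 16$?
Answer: $864$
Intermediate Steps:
$\left(2 - 5\right) \left(-2\right) 9 \cdot 16 = \left(-3\right) \left(-2\right) 9 \cdot 16 = 6 \cdot 9 \cdot 16 = 54 \cdot 16 = 864$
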